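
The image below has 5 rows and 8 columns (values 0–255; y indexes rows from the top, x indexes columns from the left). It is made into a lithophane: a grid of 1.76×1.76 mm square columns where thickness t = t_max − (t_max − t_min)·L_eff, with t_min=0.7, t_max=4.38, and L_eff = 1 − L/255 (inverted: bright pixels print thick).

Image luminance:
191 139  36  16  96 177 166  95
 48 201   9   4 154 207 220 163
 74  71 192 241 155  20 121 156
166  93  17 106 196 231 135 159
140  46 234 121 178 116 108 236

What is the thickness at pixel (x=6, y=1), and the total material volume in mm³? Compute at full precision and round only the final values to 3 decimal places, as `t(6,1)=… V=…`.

t(6,1)=3.875 V=320.706

span = t_max - t_min = 4.38 - 0.7 = 3.680
L(6,1) = 220, L_eff = 1 - 220/255 = 0.137255 (inverted)
t(6,1) = 4.38 - 3.680·0.137255 = 3.875
Σt over all 5·8 pixels = 660028/6375 ≈ 103.5338039
V = pitch²·Σt = 1.76²·660028/6375 = 320.706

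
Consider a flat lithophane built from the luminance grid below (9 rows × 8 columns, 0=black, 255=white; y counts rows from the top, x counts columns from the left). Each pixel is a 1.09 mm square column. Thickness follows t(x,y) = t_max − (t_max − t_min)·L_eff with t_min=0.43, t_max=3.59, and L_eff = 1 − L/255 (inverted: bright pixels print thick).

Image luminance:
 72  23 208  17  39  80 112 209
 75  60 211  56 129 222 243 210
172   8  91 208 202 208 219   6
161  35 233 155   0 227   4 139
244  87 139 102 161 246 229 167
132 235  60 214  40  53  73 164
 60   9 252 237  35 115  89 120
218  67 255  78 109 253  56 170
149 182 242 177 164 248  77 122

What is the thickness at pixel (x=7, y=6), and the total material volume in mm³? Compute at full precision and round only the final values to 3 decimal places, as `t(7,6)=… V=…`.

span = t_max - t_min = 3.59 - 0.43 = 3.160
L(7,6) = 120, L_eff = 1 - 120/255 = 0.529412 (inverted)
t(7,6) = 3.59 - 3.160·0.529412 = 1.917
Σt over all 9·8 pixels = 325542/2125 ≈ 153.1962353
V = pitch²·Σt = 1.09²·325542/2125 = 182.012

t(7,6)=1.917 V=182.012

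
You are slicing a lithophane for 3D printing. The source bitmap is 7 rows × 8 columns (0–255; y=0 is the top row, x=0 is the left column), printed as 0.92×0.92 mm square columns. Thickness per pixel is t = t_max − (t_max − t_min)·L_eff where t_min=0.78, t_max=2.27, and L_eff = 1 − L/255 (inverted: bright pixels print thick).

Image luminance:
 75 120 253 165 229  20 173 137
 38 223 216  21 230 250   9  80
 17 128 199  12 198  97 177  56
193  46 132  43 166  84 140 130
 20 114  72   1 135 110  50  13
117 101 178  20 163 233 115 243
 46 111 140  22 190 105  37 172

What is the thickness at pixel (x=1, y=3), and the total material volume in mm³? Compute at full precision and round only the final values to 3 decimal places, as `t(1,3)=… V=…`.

span = t_max - t_min = 2.27 - 0.78 = 1.490
L(1,3) = 46, L_eff = 1 - 46/255 = 0.819608 (inverted)
t(1,3) = 2.27 - 1.490·0.819608 = 1.049
Σt over all 7·8 pixels = 83681/1020 ≈ 82.0401961
V = pitch²·Σt = 0.92²·83681/1020 = 69.439

t(1,3)=1.049 V=69.439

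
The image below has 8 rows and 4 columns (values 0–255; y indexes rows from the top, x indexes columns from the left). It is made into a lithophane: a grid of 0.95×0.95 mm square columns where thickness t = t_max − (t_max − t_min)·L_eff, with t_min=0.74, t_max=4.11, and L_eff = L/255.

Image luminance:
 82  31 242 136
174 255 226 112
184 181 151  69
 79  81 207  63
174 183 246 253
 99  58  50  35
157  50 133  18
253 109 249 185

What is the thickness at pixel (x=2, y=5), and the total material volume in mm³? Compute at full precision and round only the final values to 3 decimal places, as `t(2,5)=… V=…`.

span = t_max - t_min = 4.11 - 0.74 = 3.370
L(2,5) = 50, L_eff = 50/255 = 0.196078
t(2,5) = 4.11 - 3.370·0.196078 = 3.449
Σt over all 8·4 pixels = 365767/5100 ≈ 71.7190196
V = pitch²·Σt = 0.95²·365767/5100 = 64.726

t(2,5)=3.449 V=64.726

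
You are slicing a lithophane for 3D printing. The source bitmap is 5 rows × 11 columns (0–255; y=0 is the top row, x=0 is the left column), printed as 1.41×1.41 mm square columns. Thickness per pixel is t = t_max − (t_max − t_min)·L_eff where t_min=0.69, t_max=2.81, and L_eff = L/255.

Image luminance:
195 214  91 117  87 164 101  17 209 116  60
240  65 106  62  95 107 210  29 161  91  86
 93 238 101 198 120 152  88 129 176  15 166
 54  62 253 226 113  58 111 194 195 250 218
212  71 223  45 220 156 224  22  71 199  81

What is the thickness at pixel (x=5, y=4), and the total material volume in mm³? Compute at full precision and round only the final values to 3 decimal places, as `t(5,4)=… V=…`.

t(5,4)=1.513 V=185.661

span = t_max - t_min = 2.81 - 0.69 = 2.120
L(5,4) = 156, L_eff = 156/255 = 0.611765
t(5,4) = 2.81 - 2.120·0.611765 = 1.513
Σt over all 5·11 pixels = 2381341/25500 ≈ 93.3859216
V = pitch²·Σt = 1.41²·2381341/25500 = 185.661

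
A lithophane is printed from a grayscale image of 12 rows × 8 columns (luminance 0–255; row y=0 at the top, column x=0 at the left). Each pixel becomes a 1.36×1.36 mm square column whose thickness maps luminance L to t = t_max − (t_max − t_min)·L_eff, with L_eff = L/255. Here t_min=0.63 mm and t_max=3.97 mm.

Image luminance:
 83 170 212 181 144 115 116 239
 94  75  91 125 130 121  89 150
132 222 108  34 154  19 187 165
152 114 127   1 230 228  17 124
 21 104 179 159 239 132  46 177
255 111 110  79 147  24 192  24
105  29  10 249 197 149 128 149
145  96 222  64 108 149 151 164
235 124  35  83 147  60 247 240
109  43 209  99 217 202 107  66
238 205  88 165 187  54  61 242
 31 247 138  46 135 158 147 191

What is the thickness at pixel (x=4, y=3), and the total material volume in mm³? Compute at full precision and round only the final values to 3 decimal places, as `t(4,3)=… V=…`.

t(4,3)=0.957 V=394.365

span = t_max - t_min = 3.97 - 0.63 = 3.340
L(4,3) = 230, L_eff = 230/255 = 0.901961
t(4,3) = 3.97 - 3.340·0.901961 = 0.957
Σt over all 12·8 pixels = 906169/4250 ≈ 213.2162353
V = pitch²·Σt = 1.36²·906169/4250 = 394.365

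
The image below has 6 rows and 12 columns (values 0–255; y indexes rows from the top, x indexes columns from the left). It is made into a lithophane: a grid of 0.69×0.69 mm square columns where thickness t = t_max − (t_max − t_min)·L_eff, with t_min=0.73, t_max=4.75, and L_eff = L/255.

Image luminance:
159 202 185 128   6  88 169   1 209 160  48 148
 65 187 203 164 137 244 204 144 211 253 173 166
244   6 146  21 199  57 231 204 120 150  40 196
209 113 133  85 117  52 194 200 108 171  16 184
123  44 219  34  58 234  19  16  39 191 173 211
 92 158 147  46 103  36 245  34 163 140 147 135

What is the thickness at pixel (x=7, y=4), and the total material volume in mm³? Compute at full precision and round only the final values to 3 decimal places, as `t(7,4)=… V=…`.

span = t_max - t_min = 4.75 - 0.73 = 4.020
L(7,4) = 16, L_eff = 16/255 = 0.062745
t(7,4) = 4.75 - 4.020·0.062745 = 4.498
Σt over all 6·12 pixels = 806481/4250 ≈ 189.7602353
V = pitch²·Σt = 0.69²·806481/4250 = 90.345

t(7,4)=4.498 V=90.345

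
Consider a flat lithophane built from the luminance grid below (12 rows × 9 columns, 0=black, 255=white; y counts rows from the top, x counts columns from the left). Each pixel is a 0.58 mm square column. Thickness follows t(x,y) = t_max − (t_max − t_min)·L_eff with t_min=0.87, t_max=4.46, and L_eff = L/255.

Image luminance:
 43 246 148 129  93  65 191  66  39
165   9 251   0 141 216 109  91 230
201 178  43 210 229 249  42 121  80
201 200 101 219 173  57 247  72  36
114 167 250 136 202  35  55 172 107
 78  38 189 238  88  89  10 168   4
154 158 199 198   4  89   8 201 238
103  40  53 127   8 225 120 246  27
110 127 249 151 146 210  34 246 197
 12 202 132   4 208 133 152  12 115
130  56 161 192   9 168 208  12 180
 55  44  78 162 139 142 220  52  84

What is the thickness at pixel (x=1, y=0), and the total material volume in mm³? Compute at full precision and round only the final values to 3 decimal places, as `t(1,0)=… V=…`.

span = t_max - t_min = 4.46 - 0.87 = 3.590
L(1,0) = 246, L_eff = 246/255 = 0.964706
t(1,0) = 4.46 - 3.590·0.964706 = 0.997
Σt over all 12·9 pixels = 2447547/8500 ≈ 287.9467059
V = pitch²·Σt = 0.58²·2447547/8500 = 96.865

t(1,0)=0.997 V=96.865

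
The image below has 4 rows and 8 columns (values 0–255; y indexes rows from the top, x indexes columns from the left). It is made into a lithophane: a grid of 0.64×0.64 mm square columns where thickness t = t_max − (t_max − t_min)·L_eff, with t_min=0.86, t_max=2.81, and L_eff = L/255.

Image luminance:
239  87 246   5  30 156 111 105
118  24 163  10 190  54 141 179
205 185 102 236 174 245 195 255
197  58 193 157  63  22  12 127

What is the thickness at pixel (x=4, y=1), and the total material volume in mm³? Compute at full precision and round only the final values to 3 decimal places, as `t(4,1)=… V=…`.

span = t_max - t_min = 2.81 - 0.86 = 1.950
L(4,1) = 190, L_eff = 190/255 = 0.745098
t(4,1) = 2.81 - 1.950·0.745098 = 1.357
Σt over all 4·8 pixels = 57.16
V = pitch²·Σt = 0.64²·57.16 = 23.413

t(4,1)=1.357 V=23.413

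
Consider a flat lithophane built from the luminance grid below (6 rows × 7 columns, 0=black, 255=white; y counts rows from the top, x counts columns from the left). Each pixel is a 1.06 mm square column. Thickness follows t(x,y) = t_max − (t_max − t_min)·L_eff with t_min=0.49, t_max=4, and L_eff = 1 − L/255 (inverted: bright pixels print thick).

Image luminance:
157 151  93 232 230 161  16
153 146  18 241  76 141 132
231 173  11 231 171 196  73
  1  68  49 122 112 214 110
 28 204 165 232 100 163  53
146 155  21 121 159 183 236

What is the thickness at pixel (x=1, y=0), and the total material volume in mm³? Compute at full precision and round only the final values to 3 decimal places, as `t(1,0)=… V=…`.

span = t_max - t_min = 4 - 0.49 = 3.510
L(1,0) = 151, L_eff = 1 - 151/255 = 0.407843 (inverted)
t(1,0) = 4 - 3.510·0.407843 = 2.568
Σt over all 6·7 pixels = 167781/1700 ≈ 98.6947059
V = pitch²·Σt = 1.06²·167781/1700 = 110.893

t(1,0)=2.568 V=110.893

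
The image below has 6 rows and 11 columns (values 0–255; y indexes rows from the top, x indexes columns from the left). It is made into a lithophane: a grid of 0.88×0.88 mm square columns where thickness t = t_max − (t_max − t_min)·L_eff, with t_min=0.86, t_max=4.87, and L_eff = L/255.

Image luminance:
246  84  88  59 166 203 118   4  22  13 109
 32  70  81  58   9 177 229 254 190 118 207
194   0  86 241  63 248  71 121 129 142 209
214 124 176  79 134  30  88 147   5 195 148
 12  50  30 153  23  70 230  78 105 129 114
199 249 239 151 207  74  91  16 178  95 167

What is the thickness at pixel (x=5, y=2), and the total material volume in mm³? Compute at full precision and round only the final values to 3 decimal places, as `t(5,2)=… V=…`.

span = t_max - t_min = 4.87 - 0.86 = 4.010
L(5,2) = 248, L_eff = 248/255 = 0.972549
t(5,2) = 4.87 - 4.010·0.972549 = 0.970
Σt over all 6·11 pixels = 292457/1500 ≈ 194.9713333
V = pitch²·Σt = 0.88²·292457/1500 = 150.986

t(5,2)=0.970 V=150.986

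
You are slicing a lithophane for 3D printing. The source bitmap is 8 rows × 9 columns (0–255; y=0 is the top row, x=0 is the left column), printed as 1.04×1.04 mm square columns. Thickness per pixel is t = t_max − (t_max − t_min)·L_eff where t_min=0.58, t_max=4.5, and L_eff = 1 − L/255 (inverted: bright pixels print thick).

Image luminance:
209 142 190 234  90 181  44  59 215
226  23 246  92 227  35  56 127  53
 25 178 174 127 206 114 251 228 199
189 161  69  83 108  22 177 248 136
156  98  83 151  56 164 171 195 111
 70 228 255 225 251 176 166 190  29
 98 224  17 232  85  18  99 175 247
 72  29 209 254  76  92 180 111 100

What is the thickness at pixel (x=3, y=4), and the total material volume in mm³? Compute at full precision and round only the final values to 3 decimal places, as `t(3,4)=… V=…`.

t(3,4)=2.901 V=215.378

span = t_max - t_min = 4.5 - 0.58 = 3.920
L(3,4) = 151, L_eff = 1 - 151/255 = 0.407843 (inverted)
t(3,4) = 4.5 - 3.920·0.407843 = 2.901
Σt over all 8·9 pixels = 1269446/6375 ≈ 199.1287843
V = pitch²·Σt = 1.04²·1269446/6375 = 215.378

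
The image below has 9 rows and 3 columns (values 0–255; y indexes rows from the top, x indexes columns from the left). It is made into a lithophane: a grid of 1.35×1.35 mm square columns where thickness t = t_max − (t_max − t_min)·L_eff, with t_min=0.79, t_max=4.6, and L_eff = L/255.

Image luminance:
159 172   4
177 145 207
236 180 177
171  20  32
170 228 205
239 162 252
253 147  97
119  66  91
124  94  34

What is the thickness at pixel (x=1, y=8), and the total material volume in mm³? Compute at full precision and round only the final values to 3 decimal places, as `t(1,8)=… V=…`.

t(1,8)=3.196 V=118.495

span = t_max - t_min = 4.6 - 0.79 = 3.810
L(1,8) = 94, L_eff = 94/255 = 0.368627
t(1,8) = 4.6 - 3.810·0.368627 = 3.196
Σt over all 9·3 pixels = 65.018
V = pitch²·Σt = 1.35²·65.018 = 118.495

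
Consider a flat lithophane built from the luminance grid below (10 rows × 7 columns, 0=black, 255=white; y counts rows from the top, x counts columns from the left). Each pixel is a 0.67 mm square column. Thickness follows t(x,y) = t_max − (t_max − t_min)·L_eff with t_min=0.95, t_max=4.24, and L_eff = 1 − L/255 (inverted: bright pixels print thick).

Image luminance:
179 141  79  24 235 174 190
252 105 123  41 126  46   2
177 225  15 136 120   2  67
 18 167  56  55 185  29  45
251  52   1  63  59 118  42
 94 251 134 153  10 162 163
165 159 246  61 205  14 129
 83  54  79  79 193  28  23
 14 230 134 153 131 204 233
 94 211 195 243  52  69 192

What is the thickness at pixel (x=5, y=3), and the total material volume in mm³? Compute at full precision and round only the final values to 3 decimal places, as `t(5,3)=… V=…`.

t(5,3)=1.324 V=77.575

span = t_max - t_min = 4.24 - 0.95 = 3.290
L(5,3) = 29, L_eff = 1 - 29/255 = 0.886275 (inverted)
t(5,3) = 4.24 - 3.290·0.886275 = 1.324
Σt over all 10·7 pixels = 440671/2550 ≈ 172.8121569
V = pitch²·Σt = 0.67²·440671/2550 = 77.575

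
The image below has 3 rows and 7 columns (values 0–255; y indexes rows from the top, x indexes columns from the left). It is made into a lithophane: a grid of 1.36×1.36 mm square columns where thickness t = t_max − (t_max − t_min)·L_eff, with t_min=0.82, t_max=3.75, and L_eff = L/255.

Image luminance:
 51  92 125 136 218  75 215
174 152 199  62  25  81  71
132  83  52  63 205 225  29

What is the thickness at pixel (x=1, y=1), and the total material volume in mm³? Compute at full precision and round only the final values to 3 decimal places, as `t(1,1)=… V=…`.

span = t_max - t_min = 3.75 - 0.82 = 2.930
L(1,1) = 152, L_eff = 152/255 = 0.596078
t(1,1) = 3.75 - 2.930·0.596078 = 2.003
Σt over all 3·7 pixels = 3782/75 ≈ 50.4266667
V = pitch²·Σt = 1.36²·3782/75 = 93.269

t(1,1)=2.003 V=93.269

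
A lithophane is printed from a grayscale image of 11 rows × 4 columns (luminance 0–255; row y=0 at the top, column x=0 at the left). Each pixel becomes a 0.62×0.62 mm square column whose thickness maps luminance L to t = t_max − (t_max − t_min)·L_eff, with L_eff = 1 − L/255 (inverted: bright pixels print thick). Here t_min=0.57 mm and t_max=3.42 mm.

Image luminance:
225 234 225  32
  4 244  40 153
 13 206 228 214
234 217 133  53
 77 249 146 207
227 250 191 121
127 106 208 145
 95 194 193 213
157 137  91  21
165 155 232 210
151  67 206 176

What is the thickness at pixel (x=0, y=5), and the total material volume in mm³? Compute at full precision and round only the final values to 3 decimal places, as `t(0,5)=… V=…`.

span = t_max - t_min = 3.42 - 0.57 = 2.850
L(0,5) = 227, L_eff = 1 - 227/255 = 0.109804 (inverted)
t(0,5) = 3.42 - 2.850·0.109804 = 3.107
Σt over all 11·4 pixels = 43776/425 ≈ 103.0023529
V = pitch²·Σt = 0.62²·43776/425 = 39.594

t(0,5)=3.107 V=39.594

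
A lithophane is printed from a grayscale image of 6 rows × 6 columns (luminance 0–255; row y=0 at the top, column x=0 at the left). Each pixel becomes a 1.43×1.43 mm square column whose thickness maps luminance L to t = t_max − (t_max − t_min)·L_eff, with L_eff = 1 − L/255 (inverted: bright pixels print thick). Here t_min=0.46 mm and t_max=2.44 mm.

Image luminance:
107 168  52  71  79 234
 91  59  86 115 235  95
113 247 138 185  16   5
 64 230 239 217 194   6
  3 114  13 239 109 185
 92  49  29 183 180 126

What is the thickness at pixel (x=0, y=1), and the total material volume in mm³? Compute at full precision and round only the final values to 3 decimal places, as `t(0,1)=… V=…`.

t(0,1)=1.167 V=103.219

span = t_max - t_min = 2.44 - 0.46 = 1.980
L(0,1) = 91, L_eff = 1 - 91/255 = 0.643137 (inverted)
t(0,1) = 2.44 - 1.980·0.643137 = 1.167
Σt over all 6·6 pixels = 107262/2125 ≈ 50.4762353
V = pitch²·Σt = 1.43²·107262/2125 = 103.219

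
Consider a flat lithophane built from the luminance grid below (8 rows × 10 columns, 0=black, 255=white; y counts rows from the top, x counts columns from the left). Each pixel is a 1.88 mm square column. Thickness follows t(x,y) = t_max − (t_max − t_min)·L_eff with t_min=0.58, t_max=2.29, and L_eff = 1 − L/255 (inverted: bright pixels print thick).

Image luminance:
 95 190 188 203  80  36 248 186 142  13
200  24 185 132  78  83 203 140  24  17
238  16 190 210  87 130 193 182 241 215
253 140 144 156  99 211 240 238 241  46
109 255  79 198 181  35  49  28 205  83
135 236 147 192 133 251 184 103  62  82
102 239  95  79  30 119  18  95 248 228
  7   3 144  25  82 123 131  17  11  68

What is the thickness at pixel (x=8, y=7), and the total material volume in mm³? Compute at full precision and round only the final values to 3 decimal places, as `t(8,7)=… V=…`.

span = t_max - t_min = 2.29 - 0.58 = 1.710
L(8,7) = 11, L_eff = 1 - 11/255 = 0.956863 (inverted)
t(8,7) = 2.29 - 1.710·0.956863 = 0.654
Σt over all 8·10 pixels = 248909/2125 ≈ 117.1336471
V = pitch²·Σt = 1.88²·248909/2125 = 413.997

t(8,7)=0.654 V=413.997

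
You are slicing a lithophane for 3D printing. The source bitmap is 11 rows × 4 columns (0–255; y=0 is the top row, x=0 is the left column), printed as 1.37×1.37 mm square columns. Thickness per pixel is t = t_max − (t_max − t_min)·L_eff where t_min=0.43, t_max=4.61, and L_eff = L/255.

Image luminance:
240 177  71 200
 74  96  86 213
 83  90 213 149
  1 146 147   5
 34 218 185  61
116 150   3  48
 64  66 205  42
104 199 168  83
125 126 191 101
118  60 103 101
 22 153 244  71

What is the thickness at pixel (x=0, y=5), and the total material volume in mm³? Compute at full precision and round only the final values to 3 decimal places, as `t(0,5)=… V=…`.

span = t_max - t_min = 4.61 - 0.43 = 4.180
L(0,5) = 116, L_eff = 116/255 = 0.454902
t(0,5) = 4.61 - 4.180·0.454902 = 2.709
Σt over all 11·4 pixels = 754721/6375 ≈ 118.3876078
V = pitch²·Σt = 1.37²·754721/6375 = 222.202

t(0,5)=2.709 V=222.202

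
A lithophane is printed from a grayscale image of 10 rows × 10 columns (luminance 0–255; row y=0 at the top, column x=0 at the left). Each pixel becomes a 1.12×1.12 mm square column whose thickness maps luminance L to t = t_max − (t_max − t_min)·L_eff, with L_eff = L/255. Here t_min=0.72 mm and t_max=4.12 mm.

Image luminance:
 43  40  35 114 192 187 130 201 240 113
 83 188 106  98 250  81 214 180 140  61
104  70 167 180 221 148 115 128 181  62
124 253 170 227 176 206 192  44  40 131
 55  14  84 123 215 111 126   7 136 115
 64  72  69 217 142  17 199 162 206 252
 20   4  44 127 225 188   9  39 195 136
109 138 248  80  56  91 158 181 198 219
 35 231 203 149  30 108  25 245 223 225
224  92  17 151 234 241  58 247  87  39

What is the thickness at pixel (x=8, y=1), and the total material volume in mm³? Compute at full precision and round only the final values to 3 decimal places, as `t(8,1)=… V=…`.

span = t_max - t_min = 4.12 - 0.72 = 3.400
L(8,1) = 140, L_eff = 140/255 = 0.549020
t(8,1) = 4.12 - 3.400·0.549020 = 2.253
Σt over all 10·10 pixels = 234
V = pitch²·Σt = 1.12²·234 = 293.530

t(8,1)=2.253 V=293.530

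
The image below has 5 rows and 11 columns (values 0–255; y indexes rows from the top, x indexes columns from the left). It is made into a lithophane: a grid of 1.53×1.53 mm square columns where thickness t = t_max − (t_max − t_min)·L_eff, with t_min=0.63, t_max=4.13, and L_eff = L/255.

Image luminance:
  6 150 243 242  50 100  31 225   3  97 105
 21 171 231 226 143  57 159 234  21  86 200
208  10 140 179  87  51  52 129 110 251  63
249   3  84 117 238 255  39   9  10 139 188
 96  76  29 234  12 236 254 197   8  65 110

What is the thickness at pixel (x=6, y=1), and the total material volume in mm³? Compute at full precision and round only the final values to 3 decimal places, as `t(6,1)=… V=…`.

span = t_max - t_min = 4.13 - 0.63 = 3.500
L(6,1) = 159, L_eff = 159/255 = 0.623529
t(6,1) = 4.13 - 3.500·0.623529 = 1.948
Σt over all 5·11 pixels = 45829/340 ≈ 134.7911765
V = pitch²·Σt = 1.53²·45829/340 = 315.533

t(6,1)=1.948 V=315.533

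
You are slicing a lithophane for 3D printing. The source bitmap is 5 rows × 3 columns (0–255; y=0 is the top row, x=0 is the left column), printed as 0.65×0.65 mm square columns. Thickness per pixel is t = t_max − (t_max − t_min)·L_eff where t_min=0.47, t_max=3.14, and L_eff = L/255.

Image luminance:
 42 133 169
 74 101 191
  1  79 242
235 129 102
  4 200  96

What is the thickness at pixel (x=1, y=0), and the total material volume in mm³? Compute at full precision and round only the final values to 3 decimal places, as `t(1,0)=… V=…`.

t(1,0)=1.747 V=11.946

span = t_max - t_min = 3.14 - 0.47 = 2.670
L(1,0) = 133, L_eff = 133/255 = 0.521569
t(1,0) = 3.14 - 2.670·0.521569 = 1.747
Σt over all 5·3 pixels = 60082/2125 ≈ 28.2738824
V = pitch²·Σt = 0.65²·60082/2125 = 11.946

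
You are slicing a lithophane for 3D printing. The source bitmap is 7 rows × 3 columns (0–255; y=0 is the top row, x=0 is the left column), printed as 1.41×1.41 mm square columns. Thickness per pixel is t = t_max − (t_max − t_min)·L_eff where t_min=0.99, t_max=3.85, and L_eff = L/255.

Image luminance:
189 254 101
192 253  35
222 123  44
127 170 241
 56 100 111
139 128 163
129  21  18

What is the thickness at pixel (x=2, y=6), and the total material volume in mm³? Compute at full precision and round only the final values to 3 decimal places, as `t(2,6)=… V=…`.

t(2,6)=3.648 V=97.947

span = t_max - t_min = 3.85 - 0.99 = 2.860
L(2,6) = 18, L_eff = 18/255 = 0.070588
t(2,6) = 3.85 - 2.860·0.070588 = 3.648
Σt over all 7·3 pixels = 1256299/25500 ≈ 49.2666275
V = pitch²·Σt = 1.41²·1256299/25500 = 97.947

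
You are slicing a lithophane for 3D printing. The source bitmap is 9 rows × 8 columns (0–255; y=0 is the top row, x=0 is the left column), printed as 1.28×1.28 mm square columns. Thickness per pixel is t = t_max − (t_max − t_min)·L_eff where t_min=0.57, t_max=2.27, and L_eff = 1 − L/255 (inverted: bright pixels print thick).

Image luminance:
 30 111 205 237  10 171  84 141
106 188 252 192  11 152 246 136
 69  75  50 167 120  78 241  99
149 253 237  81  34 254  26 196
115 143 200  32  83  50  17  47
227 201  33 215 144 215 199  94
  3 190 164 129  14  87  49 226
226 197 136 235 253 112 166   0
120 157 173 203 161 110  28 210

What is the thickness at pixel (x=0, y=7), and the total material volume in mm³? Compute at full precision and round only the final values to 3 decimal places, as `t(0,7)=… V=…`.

t(0,7)=2.077 V=173.900

span = t_max - t_min = 2.27 - 0.57 = 1.700
L(0,7) = 226, L_eff = 1 - 226/255 = 0.113725 (inverted)
t(0,7) = 2.27 - 1.700·0.113725 = 2.077
Σt over all 9·8 pixels = 106.14
V = pitch²·Σt = 1.28²·106.14 = 173.900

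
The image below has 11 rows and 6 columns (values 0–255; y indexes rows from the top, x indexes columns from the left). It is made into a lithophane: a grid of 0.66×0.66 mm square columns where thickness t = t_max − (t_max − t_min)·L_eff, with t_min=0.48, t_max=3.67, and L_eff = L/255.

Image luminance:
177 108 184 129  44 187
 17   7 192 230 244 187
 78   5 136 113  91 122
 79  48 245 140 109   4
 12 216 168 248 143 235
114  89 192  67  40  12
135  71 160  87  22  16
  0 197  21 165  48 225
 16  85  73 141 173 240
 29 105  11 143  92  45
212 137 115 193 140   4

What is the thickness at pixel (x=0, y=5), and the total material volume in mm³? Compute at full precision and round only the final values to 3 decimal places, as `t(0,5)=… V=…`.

t(0,5)=2.244 V=64.571

span = t_max - t_min = 3.67 - 0.48 = 3.190
L(0,5) = 114, L_eff = 114/255 = 0.447059
t(0,5) = 3.67 - 3.190·0.447059 = 2.244
Σt over all 11·6 pixels = 3779963/25500 ≈ 148.2338431
V = pitch²·Σt = 0.66²·3779963/25500 = 64.571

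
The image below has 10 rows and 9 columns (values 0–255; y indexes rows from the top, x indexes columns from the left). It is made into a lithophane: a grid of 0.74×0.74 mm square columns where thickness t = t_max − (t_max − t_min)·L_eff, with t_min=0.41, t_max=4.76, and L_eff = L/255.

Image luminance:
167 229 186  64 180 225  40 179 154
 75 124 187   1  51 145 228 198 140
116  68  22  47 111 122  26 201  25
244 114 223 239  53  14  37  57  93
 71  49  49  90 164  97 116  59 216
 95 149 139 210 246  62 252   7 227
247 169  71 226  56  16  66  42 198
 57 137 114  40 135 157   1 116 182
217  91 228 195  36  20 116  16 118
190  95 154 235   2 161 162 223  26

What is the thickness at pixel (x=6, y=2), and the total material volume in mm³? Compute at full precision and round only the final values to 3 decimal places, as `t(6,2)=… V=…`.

t(6,2)=4.316 V=131.855

span = t_max - t_min = 4.76 - 0.41 = 4.350
L(6,2) = 26, L_eff = 26/255 = 0.101961
t(6,2) = 4.76 - 4.350·0.101961 = 4.316
Σt over all 10·9 pixels = 204669/850 ≈ 240.7870588
V = pitch²·Σt = 0.74²·204669/850 = 131.855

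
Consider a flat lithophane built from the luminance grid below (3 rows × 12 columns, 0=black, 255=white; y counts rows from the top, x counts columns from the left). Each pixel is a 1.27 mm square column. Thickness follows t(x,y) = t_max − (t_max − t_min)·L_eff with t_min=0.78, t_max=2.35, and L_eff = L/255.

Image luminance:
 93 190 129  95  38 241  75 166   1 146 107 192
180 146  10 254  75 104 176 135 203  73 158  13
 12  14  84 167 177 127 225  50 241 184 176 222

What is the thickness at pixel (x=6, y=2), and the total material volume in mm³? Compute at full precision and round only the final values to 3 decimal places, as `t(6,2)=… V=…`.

span = t_max - t_min = 2.35 - 0.78 = 1.570
L(6,2) = 225, L_eff = 225/255 = 0.882353
t(6,2) = 2.35 - 1.570·0.882353 = 0.965
Σt over all 3·12 pixels = 1422697/25500 ≈ 55.7920392
V = pitch²·Σt = 1.27²·1422697/25500 = 89.987

t(6,2)=0.965 V=89.987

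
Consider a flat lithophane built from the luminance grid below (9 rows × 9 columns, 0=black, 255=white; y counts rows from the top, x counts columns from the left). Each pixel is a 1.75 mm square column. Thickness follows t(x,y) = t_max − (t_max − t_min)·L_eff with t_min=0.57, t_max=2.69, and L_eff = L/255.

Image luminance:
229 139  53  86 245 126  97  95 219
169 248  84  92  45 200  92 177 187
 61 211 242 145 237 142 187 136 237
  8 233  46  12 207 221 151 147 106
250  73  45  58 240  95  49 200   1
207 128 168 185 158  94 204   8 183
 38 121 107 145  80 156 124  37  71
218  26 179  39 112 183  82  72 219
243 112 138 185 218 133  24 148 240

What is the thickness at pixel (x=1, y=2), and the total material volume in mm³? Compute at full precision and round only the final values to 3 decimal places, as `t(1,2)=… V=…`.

t(1,2)=0.936 V=384.470

span = t_max - t_min = 2.69 - 0.57 = 2.120
L(1,2) = 211, L_eff = 211/255 = 0.827451
t(1,2) = 2.69 - 2.120·0.827451 = 0.936
Σt over all 9·9 pixels = 3201299/25500 ≈ 125.5411373
V = pitch²·Σt = 1.75²·3201299/25500 = 384.470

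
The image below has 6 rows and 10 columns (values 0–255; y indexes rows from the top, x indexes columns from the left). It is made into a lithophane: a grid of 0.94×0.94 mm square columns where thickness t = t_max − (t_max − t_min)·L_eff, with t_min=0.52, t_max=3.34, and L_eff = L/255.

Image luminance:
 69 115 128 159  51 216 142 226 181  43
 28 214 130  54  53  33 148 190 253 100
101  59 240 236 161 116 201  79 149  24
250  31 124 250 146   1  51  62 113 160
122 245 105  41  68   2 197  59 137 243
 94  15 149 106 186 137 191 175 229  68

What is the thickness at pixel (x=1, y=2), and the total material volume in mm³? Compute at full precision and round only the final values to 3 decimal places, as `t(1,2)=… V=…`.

t(1,2)=2.688 V=102.262

span = t_max - t_min = 3.34 - 0.52 = 2.820
L(1,2) = 59, L_eff = 59/255 = 0.231373
t(1,2) = 3.34 - 2.820·0.231373 = 2.688
Σt over all 6·10 pixels = 245934/2125 ≈ 115.7336471
V = pitch²·Σt = 0.94²·245934/2125 = 102.262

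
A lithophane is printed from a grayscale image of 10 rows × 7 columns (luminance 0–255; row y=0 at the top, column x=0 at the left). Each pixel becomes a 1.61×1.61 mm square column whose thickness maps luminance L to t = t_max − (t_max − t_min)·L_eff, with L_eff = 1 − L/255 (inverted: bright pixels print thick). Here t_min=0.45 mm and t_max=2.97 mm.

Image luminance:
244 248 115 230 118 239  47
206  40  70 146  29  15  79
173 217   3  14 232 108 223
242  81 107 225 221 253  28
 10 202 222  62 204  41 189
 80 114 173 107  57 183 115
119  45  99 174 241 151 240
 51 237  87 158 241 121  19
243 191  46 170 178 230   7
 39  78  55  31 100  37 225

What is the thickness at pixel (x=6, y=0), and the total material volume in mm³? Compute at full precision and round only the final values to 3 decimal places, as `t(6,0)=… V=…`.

span = t_max - t_min = 2.97 - 0.45 = 2.520
L(6,0) = 47, L_eff = 1 - 47/255 = 0.815686 (inverted)
t(6,0) = 2.97 - 2.520·0.815686 = 0.914
Σt over all 10·7 pixels = 21021/170 ≈ 123.6529412
V = pitch²·Σt = 1.61²·21021/170 = 320.521

t(6,0)=0.914 V=320.521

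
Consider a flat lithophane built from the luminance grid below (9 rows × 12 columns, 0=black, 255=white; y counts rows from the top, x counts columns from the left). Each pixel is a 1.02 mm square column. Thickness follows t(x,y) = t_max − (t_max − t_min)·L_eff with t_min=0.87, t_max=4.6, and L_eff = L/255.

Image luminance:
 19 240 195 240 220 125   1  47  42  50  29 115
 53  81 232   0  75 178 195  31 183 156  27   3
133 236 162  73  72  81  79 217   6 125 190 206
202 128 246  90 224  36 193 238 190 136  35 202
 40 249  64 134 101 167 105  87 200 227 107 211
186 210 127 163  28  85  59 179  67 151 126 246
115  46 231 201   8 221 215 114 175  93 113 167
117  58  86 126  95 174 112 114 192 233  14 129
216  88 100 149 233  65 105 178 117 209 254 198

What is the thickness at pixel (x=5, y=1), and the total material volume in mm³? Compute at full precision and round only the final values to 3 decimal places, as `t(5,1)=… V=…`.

t(5,1)=1.996 V=297.467

span = t_max - t_min = 4.6 - 0.87 = 3.730
L(5,1) = 178, L_eff = 178/255 = 0.698039
t(5,1) = 4.6 - 3.730·0.698039 = 1.996
Σt over all 9·12 pixels = 7290859/25500 ≈ 285.9160392
V = pitch²·Σt = 1.02²·7290859/25500 = 297.467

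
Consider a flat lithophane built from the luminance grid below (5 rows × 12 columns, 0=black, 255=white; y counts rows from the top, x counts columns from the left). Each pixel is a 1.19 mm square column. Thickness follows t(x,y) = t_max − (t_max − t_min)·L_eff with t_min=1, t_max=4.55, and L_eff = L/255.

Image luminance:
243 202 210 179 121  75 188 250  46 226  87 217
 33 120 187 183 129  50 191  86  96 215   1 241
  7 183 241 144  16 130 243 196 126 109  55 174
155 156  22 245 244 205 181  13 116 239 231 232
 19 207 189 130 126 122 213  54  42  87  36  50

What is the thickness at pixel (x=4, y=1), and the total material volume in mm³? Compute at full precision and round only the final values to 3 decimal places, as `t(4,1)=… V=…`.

t(4,1)=2.754 V=218.747

span = t_max - t_min = 4.55 - 1 = 3.550
L(4,1) = 129, L_eff = 129/255 = 0.505882
t(4,1) = 4.55 - 3.550·0.505882 = 2.754
Σt over all 5·12 pixels = 131301/850 ≈ 154.4717647
V = pitch²·Σt = 1.19²·131301/850 = 218.747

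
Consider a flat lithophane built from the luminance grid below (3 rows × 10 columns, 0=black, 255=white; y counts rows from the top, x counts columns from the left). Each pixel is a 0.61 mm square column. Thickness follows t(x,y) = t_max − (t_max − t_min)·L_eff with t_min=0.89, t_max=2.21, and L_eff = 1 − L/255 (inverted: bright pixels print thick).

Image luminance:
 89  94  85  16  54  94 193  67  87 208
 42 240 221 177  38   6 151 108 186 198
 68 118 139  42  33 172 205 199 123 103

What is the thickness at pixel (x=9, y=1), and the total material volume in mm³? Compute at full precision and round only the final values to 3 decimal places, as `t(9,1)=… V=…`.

t(9,1)=1.915 V=16.785

span = t_max - t_min = 2.21 - 0.89 = 1.320
L(9,1) = 198, L_eff = 1 - 198/255 = 0.223529 (inverted)
t(9,1) = 2.21 - 1.320·0.223529 = 1.915
Σt over all 3·10 pixels = 191707/4250 ≈ 45.1075294
V = pitch²·Σt = 0.61²·191707/4250 = 16.785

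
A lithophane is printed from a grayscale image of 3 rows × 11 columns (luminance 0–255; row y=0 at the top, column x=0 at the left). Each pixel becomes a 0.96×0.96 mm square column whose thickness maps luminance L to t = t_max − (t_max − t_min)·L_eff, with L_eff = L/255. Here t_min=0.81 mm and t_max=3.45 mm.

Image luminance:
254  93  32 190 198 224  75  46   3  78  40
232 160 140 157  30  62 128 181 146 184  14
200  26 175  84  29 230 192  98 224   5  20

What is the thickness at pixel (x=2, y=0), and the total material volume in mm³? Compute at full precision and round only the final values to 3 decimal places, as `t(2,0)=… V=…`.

span = t_max - t_min = 3.45 - 0.81 = 2.640
L(2,0) = 32, L_eff = 32/255 = 0.125490
t(2,0) = 3.45 - 2.640·0.125490 = 3.119
Σt over all 3·11 pixels = 4961/68 ≈ 72.9558824
V = pitch²·Σt = 0.96²·4961/68 = 67.236

t(2,0)=3.119 V=67.236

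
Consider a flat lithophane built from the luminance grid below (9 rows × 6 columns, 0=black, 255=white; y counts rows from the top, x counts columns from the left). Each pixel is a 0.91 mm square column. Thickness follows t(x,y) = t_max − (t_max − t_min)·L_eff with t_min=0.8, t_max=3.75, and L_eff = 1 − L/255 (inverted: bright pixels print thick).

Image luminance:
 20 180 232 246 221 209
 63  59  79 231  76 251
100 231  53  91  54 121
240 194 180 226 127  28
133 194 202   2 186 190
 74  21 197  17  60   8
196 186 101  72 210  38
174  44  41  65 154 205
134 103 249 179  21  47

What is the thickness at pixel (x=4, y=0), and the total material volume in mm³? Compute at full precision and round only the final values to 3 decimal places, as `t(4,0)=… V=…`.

t(4,0)=3.357 V=102.977

span = t_max - t_min = 3.75 - 0.8 = 2.950
L(4,0) = 221, L_eff = 1 - 221/255 = 0.133333 (inverted)
t(4,0) = 3.75 - 2.950·0.133333 = 3.357
Σt over all 9·6 pixels = 126841/1020 ≈ 124.3539216
V = pitch²·Σt = 0.91²·126841/1020 = 102.977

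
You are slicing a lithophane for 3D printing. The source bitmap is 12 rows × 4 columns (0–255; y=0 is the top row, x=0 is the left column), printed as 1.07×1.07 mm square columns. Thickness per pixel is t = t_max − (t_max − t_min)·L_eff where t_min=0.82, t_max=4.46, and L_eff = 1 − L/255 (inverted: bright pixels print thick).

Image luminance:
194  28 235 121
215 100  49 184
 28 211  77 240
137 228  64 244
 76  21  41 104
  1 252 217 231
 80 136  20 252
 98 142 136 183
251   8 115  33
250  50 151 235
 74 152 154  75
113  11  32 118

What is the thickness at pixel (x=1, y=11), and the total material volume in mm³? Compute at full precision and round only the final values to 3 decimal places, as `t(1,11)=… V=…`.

span = t_max - t_min = 4.46 - 0.82 = 3.640
L(1,11) = 11, L_eff = 1 - 11/255 = 0.956863 (inverted)
t(1,11) = 4.46 - 3.640·0.956863 = 0.977
Σt over all 12·4 pixels = 812117/6375 ≈ 127.3909020
V = pitch²·Σt = 1.07²·812117/6375 = 145.850

t(1,11)=0.977 V=145.850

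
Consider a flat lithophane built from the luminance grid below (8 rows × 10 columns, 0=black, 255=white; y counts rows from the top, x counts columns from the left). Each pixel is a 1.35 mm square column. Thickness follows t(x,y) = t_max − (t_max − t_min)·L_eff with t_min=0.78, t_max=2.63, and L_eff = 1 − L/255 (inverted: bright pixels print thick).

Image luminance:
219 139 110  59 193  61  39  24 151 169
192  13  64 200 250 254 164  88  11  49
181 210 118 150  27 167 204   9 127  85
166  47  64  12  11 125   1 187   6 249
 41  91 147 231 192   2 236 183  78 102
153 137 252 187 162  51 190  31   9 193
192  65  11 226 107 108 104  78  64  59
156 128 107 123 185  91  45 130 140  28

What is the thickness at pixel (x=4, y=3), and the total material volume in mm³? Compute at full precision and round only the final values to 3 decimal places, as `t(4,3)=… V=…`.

span = t_max - t_min = 2.63 - 0.78 = 1.850
L(4,3) = 11, L_eff = 1 - 11/255 = 0.956863 (inverted)
t(4,3) = 2.63 - 1.850·0.956863 = 0.860
Σt over all 8·10 pixels = 66641/510 ≈ 130.6686275
V = pitch²·Σt = 1.35²·66641/510 = 238.144

t(4,3)=0.860 V=238.144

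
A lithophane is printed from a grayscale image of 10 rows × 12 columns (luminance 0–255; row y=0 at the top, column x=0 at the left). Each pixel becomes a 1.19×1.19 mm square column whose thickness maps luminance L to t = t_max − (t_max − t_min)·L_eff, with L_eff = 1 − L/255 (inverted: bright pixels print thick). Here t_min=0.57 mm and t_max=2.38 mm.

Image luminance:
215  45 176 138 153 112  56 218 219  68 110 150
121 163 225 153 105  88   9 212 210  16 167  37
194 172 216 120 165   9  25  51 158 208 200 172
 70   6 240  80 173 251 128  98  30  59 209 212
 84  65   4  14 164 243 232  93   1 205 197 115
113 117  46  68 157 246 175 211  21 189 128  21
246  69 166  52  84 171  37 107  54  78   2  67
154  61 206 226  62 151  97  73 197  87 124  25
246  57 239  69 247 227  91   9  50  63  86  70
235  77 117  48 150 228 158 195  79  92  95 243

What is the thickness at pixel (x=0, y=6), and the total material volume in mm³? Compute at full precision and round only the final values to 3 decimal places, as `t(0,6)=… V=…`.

t(0,6)=2.316 V=248.519

span = t_max - t_min = 2.38 - 0.57 = 1.810
L(0,6) = 246, L_eff = 1 - 246/255 = 0.035294 (inverted)
t(0,6) = 2.38 - 1.810·0.035294 = 2.316
Σt over all 10·12 pixels = 1118782/6375 ≈ 175.4952157
V = pitch²·Σt = 1.19²·1118782/6375 = 248.519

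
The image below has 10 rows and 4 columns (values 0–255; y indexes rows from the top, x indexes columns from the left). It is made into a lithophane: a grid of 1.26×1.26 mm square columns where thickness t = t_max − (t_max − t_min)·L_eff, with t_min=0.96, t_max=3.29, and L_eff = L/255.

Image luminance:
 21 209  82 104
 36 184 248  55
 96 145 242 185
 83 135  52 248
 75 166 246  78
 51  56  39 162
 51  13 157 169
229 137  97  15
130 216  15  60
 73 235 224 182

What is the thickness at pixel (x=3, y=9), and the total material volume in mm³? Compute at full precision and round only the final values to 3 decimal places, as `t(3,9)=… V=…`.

t(3,9)=1.627 V=136.382

span = t_max - t_min = 3.29 - 0.96 = 2.330
L(3,9) = 182, L_eff = 182/255 = 0.713725
t(3,9) = 3.29 - 2.330·0.713725 = 1.627
Σt over all 10·4 pixels = 730189/8500 ≈ 85.9045882
V = pitch²·Σt = 1.26²·730189/8500 = 136.382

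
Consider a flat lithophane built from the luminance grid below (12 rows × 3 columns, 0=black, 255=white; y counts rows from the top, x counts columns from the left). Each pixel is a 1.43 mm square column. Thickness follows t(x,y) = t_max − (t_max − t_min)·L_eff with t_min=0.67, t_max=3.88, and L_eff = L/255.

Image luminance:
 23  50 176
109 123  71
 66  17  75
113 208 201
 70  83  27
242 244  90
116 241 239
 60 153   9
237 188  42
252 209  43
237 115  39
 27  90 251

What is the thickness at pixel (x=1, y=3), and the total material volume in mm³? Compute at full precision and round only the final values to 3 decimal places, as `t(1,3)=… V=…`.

t(1,3)=1.262 V=168.867

span = t_max - t_min = 3.88 - 0.67 = 3.210
L(1,3) = 208, L_eff = 208/255 = 0.815686
t(1,3) = 3.88 - 3.210·0.815686 = 1.262
Σt over all 12·3 pixels = 175482/2125 ≈ 82.5797647
V = pitch²·Σt = 1.43²·175482/2125 = 168.867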